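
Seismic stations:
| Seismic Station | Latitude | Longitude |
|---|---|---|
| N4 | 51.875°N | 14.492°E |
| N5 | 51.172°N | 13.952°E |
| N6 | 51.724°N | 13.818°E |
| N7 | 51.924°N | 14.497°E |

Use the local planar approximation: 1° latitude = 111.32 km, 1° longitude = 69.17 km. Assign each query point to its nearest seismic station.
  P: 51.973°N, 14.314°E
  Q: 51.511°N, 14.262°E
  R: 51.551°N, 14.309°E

P→N7; Q→N6; R→N4

P at 51.973°N, 14.314°E:
  N4: √((-0.098·111.32)² + (0.178·69.17)²) = √(119.01414 + 151.59175) = 16.450 km
  N5: √((-0.801·111.32)² + (-0.362·69.17)²) = √(7950.81096 + 626.97856) = 92.616 km
  N6: √((-0.249·111.32)² + (-0.496·69.17)²) = √(768.32522 + 1177.06082) = 44.107 km
  N7: √((-0.049·111.32)² + (0.183·69.17)²) = √(29.75353 + 160.22775) = 13.783 km
  → nearest: N7 (13.783 km)
Q at 51.511°N, 14.262°E:
  N4: √((0.364·111.32)² + (0.230·69.17)²) = √(1641.90930 + 253.09946) = 43.532 km
  N5: √((-0.339·111.32)² + (-0.310·69.17)²) = √(1424.11740 + 459.78938) = 43.404 km
  N6: √((0.213·111.32)² + (-0.444·69.17)²) = √(562.21911 + 943.19500) = 38.800 km
  N7: √((0.413·111.32)² + (0.235·69.17)²) = √(2113.71534 + 264.22340) = 48.764 km
  → nearest: N6 (38.800 km)
R at 51.551°N, 14.309°E:
  N4: √((0.324·111.32)² + (0.183·69.17)²) = √(1300.87754 + 160.22775) = 38.224 km
  N5: √((-0.379·111.32)² + (-0.357·69.17)²) = √(1780.01973 + 609.77833) = 48.886 km
  N6: √((0.173·111.32)² + (-0.491·69.17)²) = √(370.88443 + 1153.44937) = 39.043 km
  N7: √((0.373·111.32)² + (0.188·69.17)²) = √(1724.10638 + 169.10298) = 43.511 km
  → nearest: N4 (38.224 km)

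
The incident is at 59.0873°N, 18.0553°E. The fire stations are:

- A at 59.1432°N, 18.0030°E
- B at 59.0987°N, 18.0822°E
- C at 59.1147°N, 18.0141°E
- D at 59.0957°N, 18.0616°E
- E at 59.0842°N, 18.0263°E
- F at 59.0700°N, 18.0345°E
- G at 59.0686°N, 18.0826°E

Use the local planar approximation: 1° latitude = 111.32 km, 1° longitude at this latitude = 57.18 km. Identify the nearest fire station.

D

Distances from 59.0873°N, 18.0553°E:
A: 6.9041 km
B: 1.9941 km
C: 3.8540 km
D: 1.0021 km
E: 1.6937 km
F: 2.2635 km
G: 2.6020 km
Minimum: D at 1.0021 km.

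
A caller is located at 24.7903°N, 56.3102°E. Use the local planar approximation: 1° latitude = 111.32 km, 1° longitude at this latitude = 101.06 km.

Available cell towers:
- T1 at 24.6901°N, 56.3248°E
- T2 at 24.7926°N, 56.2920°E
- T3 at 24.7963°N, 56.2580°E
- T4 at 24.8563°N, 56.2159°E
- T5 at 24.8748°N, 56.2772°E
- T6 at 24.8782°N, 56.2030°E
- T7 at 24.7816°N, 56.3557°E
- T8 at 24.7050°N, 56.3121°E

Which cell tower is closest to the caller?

Distances from 24.7903°N, 56.3102°E:
T1: √((-0.1002·111.32)² + (0.0146·101.06)²) = √(124.417605 + 2.177029) = 11.2514 km
T2: √((0.0023·111.32)² + (-0.0182·101.06)²) = √(0.065554 + 3.382995) = 1.8570 km
T3: √((0.0060·111.32)² + (-0.0522·101.06)²) = √(0.446117 + 27.829128) = 5.3174 km
T4: √((0.0660·111.32)² + (-0.0943·101.06)²) = √(53.980172 + 90.820099) = 12.0333 km
T5: √((0.0845·111.32)² + (-0.0330·101.06)²) = √(88.482995 + 11.122092) = 9.9802 km
T6: √((0.0879·111.32)² + (-0.1072·101.06)²) = √(95.746773 + 117.367582) = 14.5984 km
T7: √((-0.0087·111.32)² + (0.0455·101.06)²) = √(0.937961 + 21.143719) = 4.6991 km
T8: √((-0.0853·111.32)² + (0.0019·101.06)²) = √(90.166343 + 0.036869) = 9.4975 km
Minimum: T2 at 1.8570 km.

T2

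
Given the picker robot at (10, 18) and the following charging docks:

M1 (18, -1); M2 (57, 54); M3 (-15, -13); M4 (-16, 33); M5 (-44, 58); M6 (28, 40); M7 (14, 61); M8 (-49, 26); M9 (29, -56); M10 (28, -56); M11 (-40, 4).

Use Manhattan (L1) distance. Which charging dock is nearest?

Distances from (10, 18):
M1: |8| + |-19| = 8 + 19 = 27
M2: |47| + |36| = 47 + 36 = 83
M3: |-25| + |-31| = 25 + 31 = 56
M4: |-26| + |15| = 26 + 15 = 41
M5: |-54| + |40| = 54 + 40 = 94
M6: |18| + |22| = 18 + 22 = 40
M7: |4| + |43| = 4 + 43 = 47
M8: |-59| + |8| = 59 + 8 = 67
M9: |19| + |-74| = 19 + 74 = 93
M10: |18| + |-74| = 18 + 74 = 92
M11: |-50| + |-14| = 50 + 14 = 64
Minimum: M1 at 27.

M1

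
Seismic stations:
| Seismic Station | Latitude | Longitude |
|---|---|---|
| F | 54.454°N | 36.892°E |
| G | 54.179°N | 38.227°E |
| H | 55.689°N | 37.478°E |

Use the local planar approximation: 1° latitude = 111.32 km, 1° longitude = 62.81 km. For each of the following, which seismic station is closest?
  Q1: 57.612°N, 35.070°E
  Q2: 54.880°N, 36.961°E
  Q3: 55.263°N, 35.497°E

Q1→H; Q2→F; Q3→F

Q1 at 57.612°N, 35.070°E:
  F: √((-3.158·111.32)² + (1.822·62.81)²) = √(123586.39004 + 13096.47240) = 369.706 km
  G: √((-3.433·111.32)² + (3.157·62.81)²) = √(146047.45794 + 39319.38810) = 430.543 km
  H: √((-1.923·111.32)² + (2.408·62.81)²) = √(45825.26275 + 22875.49771) = 262.108 km
  → nearest: H (262.108 km)
Q2 at 54.880°N, 36.961°E:
  F: √((-0.426·111.32)² + (-0.069·62.81)²) = √(2248.87643 + 18.78260) = 47.620 km
  G: √((-0.701·111.32)² + (1.266·62.81)²) = √(6089.51117 + 6323.02644) = 111.412 km
  H: √((0.809·111.32)² + (0.517·62.81)²) = √(8110.42175 + 1054.48079) = 95.733 km
  → nearest: F (47.620 km)
Q3 at 55.263°N, 35.497°E:
  F: √((-0.809·111.32)² + (1.395·62.81)²) = √(8110.42175 + 7677.25564) = 125.649 km
  G: √((-1.084·111.32)² + (2.730·62.81)²) = √(14561.46128 + 29402.40672) = 209.676 km
  H: √((0.426·111.32)² + (1.981·62.81)²) = √(2248.87643 + 15481.98128) = 133.157 km
  → nearest: F (125.649 km)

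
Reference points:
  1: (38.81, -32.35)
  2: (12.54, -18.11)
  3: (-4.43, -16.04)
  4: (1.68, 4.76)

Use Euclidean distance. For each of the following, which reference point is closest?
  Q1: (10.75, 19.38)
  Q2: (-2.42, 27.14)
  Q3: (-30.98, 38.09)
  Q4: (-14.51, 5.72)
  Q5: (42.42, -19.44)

Q1→4; Q2→4; Q3→4; Q4→4; Q5→1

Q1 at (10.75, 19.38):
  1: 58.85
  2: 37.53
  3: 38.54
  4: 17.20
  → nearest: 4 (17.20)
Q2 at (-2.42, 27.14):
  1: 72.38
  2: 47.66
  3: 43.23
  4: 22.75
  → nearest: 4 (22.75)
Q3 at (-30.98, 38.09):
  1: 99.16
  2: 71.08
  3: 60.29
  4: 46.66
  → nearest: 4 (46.66)
Q4 at (-14.51, 5.72):
  1: 65.52
  2: 36.05
  3: 23.98
  4: 16.22
  → nearest: 4 (16.22)
Q5 at (42.42, -19.44):
  1: 13.41
  2: 29.91
  3: 46.97
  4: 47.39
  → nearest: 1 (13.41)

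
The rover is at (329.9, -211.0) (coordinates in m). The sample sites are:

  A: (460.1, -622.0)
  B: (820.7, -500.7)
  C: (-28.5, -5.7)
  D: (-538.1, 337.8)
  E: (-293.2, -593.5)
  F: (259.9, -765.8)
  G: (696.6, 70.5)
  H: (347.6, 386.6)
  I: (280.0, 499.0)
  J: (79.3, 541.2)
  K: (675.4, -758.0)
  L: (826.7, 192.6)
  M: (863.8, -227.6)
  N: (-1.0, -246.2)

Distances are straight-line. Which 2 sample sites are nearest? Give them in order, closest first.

Distances from (329.9, -211.0):
A: 431.1 m
B: 569.9 m
C: 413.0 m
D: 1026.9 m
E: 731.1 m
F: 559.2 m
G: 462.3 m
H: 597.9 m
I: 711.8 m
J: 792.8 m
K: 647.0 m
L: 640.1 m
M: 534.2 m
N: 332.8 m
Sorted: N (332.8 m) < C (413.0 m) < A (431.1 m) < G (462.3 m) < …

N, C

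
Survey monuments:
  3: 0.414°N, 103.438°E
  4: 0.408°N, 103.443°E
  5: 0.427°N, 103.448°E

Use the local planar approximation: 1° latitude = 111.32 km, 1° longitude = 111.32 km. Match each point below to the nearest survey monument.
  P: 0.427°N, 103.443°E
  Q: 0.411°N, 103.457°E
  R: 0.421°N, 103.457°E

P at 0.427°N, 103.443°E:
  3: √((-0.013·111.32)² + (-0.005·111.32)²) = √(2.09427 + 0.30980) = 1.551 km
  4: √((-0.019·111.32)² + (0.000·111.32)²) = √(4.47356 + 0.00000) = 2.115 km
  5: √((0.000·111.32)² + (0.005·111.32)²) = √(0.00000 + 0.30980) = 0.557 km
  → nearest: 5 (0.557 km)
Q at 0.411°N, 103.457°E:
  3: √((0.003·111.32)² + (-0.019·111.32)²) = √(0.11153 + 4.47356) = 2.141 km
  4: √((-0.003·111.32)² + (-0.014·111.32)²) = √(0.11153 + 2.42886) = 1.594 km
  5: √((0.016·111.32)² + (-0.009·111.32)²) = √(3.17239 + 1.00376) = 2.044 km
  → nearest: 4 (1.594 km)
R at 0.421°N, 103.457°E:
  3: √((-0.007·111.32)² + (-0.019·111.32)²) = √(0.60721 + 4.47356) = 2.254 km
  4: √((-0.013·111.32)² + (-0.014·111.32)²) = √(2.09427 + 2.42886) = 2.127 km
  5: √((0.006·111.32)² + (-0.009·111.32)²) = √(0.44612 + 1.00376) = 1.204 km
  → nearest: 5 (1.204 km)

P→5; Q→4; R→5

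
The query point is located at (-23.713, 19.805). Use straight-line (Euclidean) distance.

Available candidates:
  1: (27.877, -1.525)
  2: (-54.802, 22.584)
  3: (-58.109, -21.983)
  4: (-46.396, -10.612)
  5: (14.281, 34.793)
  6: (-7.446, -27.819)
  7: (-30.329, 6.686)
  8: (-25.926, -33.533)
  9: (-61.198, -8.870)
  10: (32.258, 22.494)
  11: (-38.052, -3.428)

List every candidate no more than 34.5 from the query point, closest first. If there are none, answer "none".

7, 11, 2

Distances from (-23.713, 19.805):
1: 55.826
2: 31.213
3: 54.123
4: 37.944
5: 40.843
6: 50.326
7: 14.693
8: 53.384
9: 47.195
10: 56.036
11: 27.302
Threshold 34.5: 7 (14.693), 11 (27.302), 2 (31.213) are within range.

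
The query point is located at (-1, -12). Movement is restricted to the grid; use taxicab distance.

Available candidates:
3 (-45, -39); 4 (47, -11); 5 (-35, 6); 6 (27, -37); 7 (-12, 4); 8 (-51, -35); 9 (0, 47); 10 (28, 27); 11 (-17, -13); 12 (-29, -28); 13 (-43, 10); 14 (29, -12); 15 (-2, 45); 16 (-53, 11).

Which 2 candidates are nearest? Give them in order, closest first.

11, 7

Distances from (-1, -12):
3: |-44| + |-27| = 44 + 27 = 71
4: |48| + |1| = 48 + 1 = 49
5: |-34| + |18| = 34 + 18 = 52
6: |28| + |-25| = 28 + 25 = 53
7: |-11| + |16| = 11 + 16 = 27
8: |-50| + |-23| = 50 + 23 = 73
9: |1| + |59| = 1 + 59 = 60
10: |29| + |39| = 29 + 39 = 68
11: |-16| + |-1| = 16 + 1 = 17
12: |-28| + |-16| = 28 + 16 = 44
13: |-42| + |22| = 42 + 22 = 64
14: |30| + |0| = 30 + 0 = 30
15: |-1| + |57| = 1 + 57 = 58
16: |-52| + |23| = 52 + 23 = 75
Sorted: 11 (17) < 7 (27) < 14 (30) < 12 (44) < …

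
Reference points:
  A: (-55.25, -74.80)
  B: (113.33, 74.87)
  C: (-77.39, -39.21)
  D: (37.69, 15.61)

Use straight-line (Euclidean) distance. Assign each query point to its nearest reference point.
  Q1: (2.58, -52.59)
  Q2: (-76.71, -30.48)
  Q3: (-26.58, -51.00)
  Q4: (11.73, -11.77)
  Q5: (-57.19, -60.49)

Q1→A; Q2→C; Q3→A; Q4→D; Q5→A

Q1 at (2.58, -52.59):
  A: √((-57.83)² + (-22.21)²) = √(3344.3089 + 493.2841) = 61.95
  B: √((110.75)² + (127.46)²) = √(12265.5625 + 16246.0516) = 168.85
  C: √((-79.97)² + (13.38)²) = √(6395.2009 + 179.0244) = 81.08
  D: √((35.11)² + (68.20)²) = √(1232.7121 + 4651.2400) = 76.71
  → nearest: A (61.95)
Q2 at (-76.71, -30.48):
  A: √((21.46)² + (-44.32)²) = √(460.5316 + 1964.2624) = 49.24
  B: √((190.04)² + (105.35)²) = √(36115.2016 + 11098.6225) = 217.29
  C: √((-0.68)² + (-8.73)²) = √(0.4624 + 76.2129) = 8.76
  D: √((114.40)² + (46.09)²) = √(13087.3600 + 2124.2881) = 123.34
  → nearest: C (8.76)
Q3 at (-26.58, -51.00):
  A: √((-28.67)² + (-23.80)²) = √(821.9689 + 566.4400) = 37.26
  B: √((139.91)² + (125.87)²) = √(19574.8081 + 15843.2569) = 188.20
  C: √((-50.81)² + (11.79)²) = √(2581.6561 + 139.0041) = 52.16
  D: √((64.27)² + (66.61)²) = √(4130.6329 + 4436.8921) = 92.56
  → nearest: A (37.26)
Q4 at (11.73, -11.77):
  A: √((-66.98)² + (-63.03)²) = √(4486.3204 + 3972.7809) = 91.97
  B: √((101.60)² + (86.64)²) = √(10322.5600 + 7506.4896) = 133.53
  C: √((-89.12)² + (-27.44)²) = √(7942.3744 + 752.9536) = 93.25
  D: √((25.96)² + (27.38)²) = √(673.9216 + 749.6644) = 37.73
  → nearest: D (37.73)
Q5 at (-57.19, -60.49):
  A: √((1.94)² + (-14.31)²) = √(3.7636 + 204.7761) = 14.44
  B: √((170.52)² + (135.36)²) = √(29077.0704 + 18322.3296) = 217.71
  C: √((-20.20)² + (21.28)²) = √(408.0400 + 452.8384) = 29.34
  D: √((94.88)² + (76.10)²) = √(9002.2144 + 5791.2100) = 121.63
  → nearest: A (14.44)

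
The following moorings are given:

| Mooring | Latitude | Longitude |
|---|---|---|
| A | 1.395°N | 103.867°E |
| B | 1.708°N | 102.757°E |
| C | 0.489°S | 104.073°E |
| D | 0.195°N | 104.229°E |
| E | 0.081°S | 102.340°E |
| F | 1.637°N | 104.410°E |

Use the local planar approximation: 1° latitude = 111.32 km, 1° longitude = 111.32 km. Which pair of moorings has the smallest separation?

A and F

Pairwise distances:
A–F: √((0.242·111.32)² + (0.543·111.32)²) = √(725.73343 + 3653.81079) = 66.178 km
C–D: √((0.684·111.32)² + (0.156·111.32)²) = √(5797.73817 + 301.57518) = 78.098 km
A–B: √((0.313·111.32)² + (-1.110·111.32)²) = √(1214.04580 + 15268.35865) = 128.384 km
A–D: √((-1.200·111.32)² + (0.362·111.32)²) = √(17844.68506 + 1623.91591) = 139.530 km
D–F: √((1.442·111.32)² + (0.181·111.32)²) = √(25767.77479 + 405.97898) = 161.783 km
B–F: √((-0.071·111.32)² + (1.653·111.32)²) = √(62.46879 + 33860.40142) = 184.182 km
C–E: √((0.408·111.32)² + (-1.733·111.32)²) = √(2062.84559 + 37217.18496) = 198.192 km
B–E: √((-1.789·111.32)² + (-0.417·111.32)²) = √(39661.31199 + 2154.85725) = 204.490 km
A–C: √((-1.884·111.32)² + (0.206·111.32)²) = √(43985.36419 + 525.87295) = 210.977 km
D–E: √((-0.276·111.32)² + (-1.889·111.32)²) = √(943.98384 + 44219.14196) = 212.516 km
B–D: √((-1.513·111.32)² + (1.472·111.32)²) = √(28367.70823 + 26851.09588) = 234.987 km
A–E: √((-1.476·111.32)² + (-1.527·111.32)²) = √(26997.22402 + 28895.11781) = 236.416 km
C–F: √((2.126·111.32)² + (0.337·111.32)²) = √(56010.94702 + 1407.36322) = 239.621 km
B–C: √((-2.197·111.32)² + (1.316·111.32)²) = √(59814.50447 + 21461.40617) = 285.089 km
E–F: √((1.718·111.32)² + (2.070·111.32)²) = √(36575.70571 + 53099.09097) = 299.458 km
Closest pair: A–F at 66.178 km.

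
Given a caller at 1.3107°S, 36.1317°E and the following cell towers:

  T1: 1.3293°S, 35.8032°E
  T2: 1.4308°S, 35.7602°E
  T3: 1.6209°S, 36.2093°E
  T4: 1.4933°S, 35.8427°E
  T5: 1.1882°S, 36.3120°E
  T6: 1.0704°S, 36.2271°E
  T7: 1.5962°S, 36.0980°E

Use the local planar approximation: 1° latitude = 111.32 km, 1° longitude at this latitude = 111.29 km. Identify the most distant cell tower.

Distances from 1.3107°S, 36.1317°E:
T1: √((-0.0186·111.32)² + (-0.3285·111.29)²) = √(4.287186 + 1336.543298) = 36.6174 km
T2: √((-0.1201·111.32)² + (-0.3715·111.29)²) = √(178.744386 + 1709.345768) = 43.4522 km
T3: √((-0.3102·111.32)² + (0.0776·111.29)²) = √(1192.422006 + 74.582292) = 35.5950 km
T4: √((-0.1826·111.32)² + (-0.2890·111.29)²) = √(413.188230 + 1034.446347) = 38.0478 km
T5: √((0.1225·111.32)² + (0.1803·111.29)²) = √(185.959587 + 402.627782) = 24.2608 km
T6: √((0.2403·111.32)² + (0.0954·111.29)²) = √(715.572986 + 112.722090) = 28.7801 km
T7: √((-0.2855·111.32)² + (-0.0337·111.29)²) = √(1010.086625 + 14.066048) = 32.0024 km
Maximum: T2 at 43.4522 km.

T2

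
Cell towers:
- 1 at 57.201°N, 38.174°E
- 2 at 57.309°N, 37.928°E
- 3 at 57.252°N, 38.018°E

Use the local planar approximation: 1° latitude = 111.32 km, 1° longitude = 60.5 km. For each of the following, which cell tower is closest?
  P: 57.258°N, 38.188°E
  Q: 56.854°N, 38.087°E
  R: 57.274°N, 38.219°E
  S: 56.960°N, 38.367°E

P at 57.258°N, 38.188°E:
  1: √((-0.057·111.32)² + (-0.014·60.5)²) = √(40.26207 + 0.71741) = 6.402 km
  2: √((0.051·111.32)² + (-0.260·60.5)²) = √(32.23196 + 247.43290) = 16.723 km
  3: √((-0.006·111.32)² + (-0.170·60.5)²) = √(0.44612 + 105.78123) = 10.307 km
  → nearest: 1 (6.402 km)
Q at 56.854°N, 38.087°E:
  1: √((0.347·111.32)² + (0.087·60.5)²) = √(1492.12547 + 27.70443) = 38.985 km
  2: √((0.455·111.32)² + (-0.159·60.5)²) = √(2565.48328 + 92.53478) = 51.556 km
  3: √((0.398·111.32)² + (-0.069·60.5)²) = √(1962.96492 + 17.42645) = 44.502 km
  → nearest: 1 (38.985 km)
R at 57.274°N, 38.219°E:
  1: √((-0.073·111.32)² + (-0.045·60.5)²) = √(66.03773 + 7.41201) = 8.570 km
  2: √((0.035·111.32)² + (-0.291·60.5)²) = √(15.18037 + 309.95363) = 18.031 km
  3: √((-0.022·111.32)² + (-0.201·60.5)²) = √(5.99780 + 147.87776) = 12.405 km
  → nearest: 1 (8.570 km)
S at 56.960°N, 38.367°E:
  1: √((0.241·111.32)² + (-0.193·60.5)²) = √(719.74802 + 136.34065) = 29.259 km
  2: √((0.349·111.32)² + (-0.439·60.5)²) = √(1509.37534 + 705.40704) = 47.061 km
  3: √((0.292·111.32)² + (-0.349·60.5)²) = √(1056.60363 + 445.82211) = 38.761 km
  → nearest: 1 (29.259 km)

P→1; Q→1; R→1; S→1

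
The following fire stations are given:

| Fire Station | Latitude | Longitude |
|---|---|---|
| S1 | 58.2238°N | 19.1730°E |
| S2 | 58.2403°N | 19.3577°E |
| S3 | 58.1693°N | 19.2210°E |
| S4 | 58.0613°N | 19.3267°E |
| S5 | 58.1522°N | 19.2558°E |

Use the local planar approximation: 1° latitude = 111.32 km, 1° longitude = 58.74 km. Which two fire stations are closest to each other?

Pairwise distances:
S3–S5: 2.7932 km
S1–S3: 6.6901 km
S1–S5: 9.3373 km
S4–S5: 10.9425 km
S1–S2: 11.0037 km
S2–S3: 11.2670 km
S2–S5: 11.4896 km
S3–S4: 13.5311 km
S2–S4: 20.0093 km
S1–S4: 20.2173 km
Closest pair: S3–S5 at 2.7932 km.

S3 and S5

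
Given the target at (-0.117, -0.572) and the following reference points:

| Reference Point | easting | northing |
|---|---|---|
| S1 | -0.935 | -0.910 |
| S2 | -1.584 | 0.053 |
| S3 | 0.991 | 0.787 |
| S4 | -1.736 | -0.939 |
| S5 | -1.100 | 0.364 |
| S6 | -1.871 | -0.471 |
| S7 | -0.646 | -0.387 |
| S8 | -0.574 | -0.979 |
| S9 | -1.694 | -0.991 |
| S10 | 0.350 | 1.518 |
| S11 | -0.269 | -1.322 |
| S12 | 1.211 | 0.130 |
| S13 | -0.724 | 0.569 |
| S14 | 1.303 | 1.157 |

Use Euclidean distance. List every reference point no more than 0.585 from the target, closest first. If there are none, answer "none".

S7

Distances from (-0.117, -0.572):
S1: √((-0.818)² + (-0.338)²) = √(0.66912 + 0.11424) = 0.885
S2: √((-1.467)² + (0.625)²) = √(2.15209 + 0.39062) = 1.595
S3: √((1.108)² + (1.359)²) = √(1.22766 + 1.84688) = 1.753
S4: √((-1.619)² + (-0.367)²) = √(2.62116 + 0.13469) = 1.660
S5: √((-0.983)² + (0.936)²) = √(0.96629 + 0.87610) = 1.357
S6: √((-1.754)² + (0.101)²) = √(3.07652 + 0.01020) = 1.757
S7: √((-0.529)² + (0.185)²) = √(0.27984 + 0.03422) = 0.560
S8: √((-0.457)² + (-0.407)²) = √(0.20885 + 0.16565) = 0.612
S9: √((-1.577)² + (-0.419)²) = √(2.48693 + 0.17556) = 1.632
S10: √((0.467)² + (2.090)²) = √(0.21809 + 4.36810) = 2.142
S11: √((-0.152)² + (-0.750)²) = √(0.02310 + 0.56250) = 0.765
S12: √((1.328)² + (0.702)²) = √(1.76358 + 0.49280) = 1.502
S13: √((-0.607)² + (1.141)²) = √(0.36845 + 1.30188) = 1.292
S14: √((1.420)² + (1.729)²) = √(2.01640 + 2.98944) = 2.237
Threshold 0.585: S7 (0.560) is within range.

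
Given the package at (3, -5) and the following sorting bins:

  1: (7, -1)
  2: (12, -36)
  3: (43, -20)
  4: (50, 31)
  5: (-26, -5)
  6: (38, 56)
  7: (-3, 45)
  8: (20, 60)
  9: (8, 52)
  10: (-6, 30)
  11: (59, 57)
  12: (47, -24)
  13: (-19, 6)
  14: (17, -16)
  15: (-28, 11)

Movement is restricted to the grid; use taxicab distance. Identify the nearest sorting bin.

Distances from (3, -5):
1: |4| + |4| = 4 + 4 = 8
2: |9| + |-31| = 9 + 31 = 40
3: |40| + |-15| = 40 + 15 = 55
4: |47| + |36| = 47 + 36 = 83
5: |-29| + |0| = 29 + 0 = 29
6: |35| + |61| = 35 + 61 = 96
7: |-6| + |50| = 6 + 50 = 56
8: |17| + |65| = 17 + 65 = 82
9: |5| + |57| = 5 + 57 = 62
10: |-9| + |35| = 9 + 35 = 44
11: |56| + |62| = 56 + 62 = 118
12: |44| + |-19| = 44 + 19 = 63
13: |-22| + |11| = 22 + 11 = 33
14: |14| + |-11| = 14 + 11 = 25
15: |-31| + |16| = 31 + 16 = 47
Minimum: 1 at 8.

1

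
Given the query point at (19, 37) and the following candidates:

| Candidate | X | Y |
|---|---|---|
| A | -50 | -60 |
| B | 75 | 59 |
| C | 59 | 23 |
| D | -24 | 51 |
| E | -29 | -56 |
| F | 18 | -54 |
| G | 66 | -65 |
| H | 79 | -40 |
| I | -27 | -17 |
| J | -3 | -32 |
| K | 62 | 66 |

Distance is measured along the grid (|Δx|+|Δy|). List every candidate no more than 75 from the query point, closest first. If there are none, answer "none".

C, D, K

Distances from (19, 37):
A: 166
B: 78
C: 54
D: 57
E: 141
F: 92
G: 149
H: 137
I: 100
J: 91
K: 72
Threshold 75: C (54), D (57), K (72) are within range.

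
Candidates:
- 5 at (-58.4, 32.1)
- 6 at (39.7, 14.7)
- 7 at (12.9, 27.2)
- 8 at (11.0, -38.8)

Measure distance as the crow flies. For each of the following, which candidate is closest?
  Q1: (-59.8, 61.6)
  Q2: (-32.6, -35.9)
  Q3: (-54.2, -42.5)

Q1 at (-59.8, 61.6):
  5: 29.53
  6: 110.00
  7: 80.43
  8: 122.85
  → nearest: 5 (29.53)
Q2 at (-32.6, -35.9):
  5: 72.73
  6: 88.25
  7: 77.79
  8: 43.70
  → nearest: 8 (43.70)
Q3 at (-54.2, -42.5):
  5: 74.72
  6: 109.95
  7: 96.75
  8: 65.30
  → nearest: 8 (65.30)

Q1→5; Q2→8; Q3→8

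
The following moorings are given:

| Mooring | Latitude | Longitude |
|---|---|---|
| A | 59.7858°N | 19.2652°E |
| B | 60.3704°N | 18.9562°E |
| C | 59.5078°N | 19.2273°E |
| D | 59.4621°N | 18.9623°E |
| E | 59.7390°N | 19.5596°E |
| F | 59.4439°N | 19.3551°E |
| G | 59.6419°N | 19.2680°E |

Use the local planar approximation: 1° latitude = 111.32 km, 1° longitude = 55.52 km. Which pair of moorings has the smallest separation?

Pairwise distances:
A–B: √((0.5846·111.32)² + (-0.3090·55.52)²) = √(4235.103393 + 294.317356) = 67.3010 km
A–C: √((-0.2780·111.32)² + (-0.0379·55.52)²) = √(957.714333 + 4.427691) = 31.0184 km
A–D: √((-0.3237·111.32)² + (-0.3029·55.52)²) = √(1298.469623 + 282.811758) = 39.7653 km
A–E: √((-0.0468·111.32)² + (0.2944·55.52)²) = √(27.141766 + 267.161902) = 17.1553 km
A–F: √((-0.3419·111.32)² + (0.0899·55.52)²) = √(1448.587045 + 24.912557) = 38.3862 km
A–G: √((-0.1439·111.32)² + (0.0028·55.52)²) = √(256.606695 + 0.024167) = 16.0197 km
B–C: √((-0.8626·111.32)² + (0.2711·55.52)²) = √(9220.729951 + 226.546809) = 97.1971 km
B–D: √((-0.9083·111.32)² + (0.0061·55.52)²) = √(10223.627646 + 0.114699) = 101.1125 km
B–E: √((-0.6314·111.32)² + (0.6034·55.52)²) = √(4940.325346 + 1122.301457) = 77.8629 km
B–F: √((-0.9265·111.32)² + (0.3989·55.52)²) = √(10637.442918 + 490.486420) = 105.4890 km
B–G: √((-0.7285·111.32)² + (0.3118·55.52)²) = √(6576.661775 + 299.675430) = 82.9237 km
C–D: √((-0.0457·111.32)² + (-0.2650·55.52)²) = √(25.880865 + 216.466484) = 15.5675 km
C–E: √((0.2312·111.32)² + (0.3323·55.52)²) = √(662.402640 + 340.376523) = 31.6667 km
C–F: √((-0.0639·111.32)² + (0.1278·55.52)²) = √(50.599720 + 50.345496) = 10.0471 km
C–G: √((0.1341·111.32)² + (0.0407·55.52)²) = √(222.845542 + 5.106081) = 15.0981 km
D–E: √((0.2769·111.32)² + (0.5973·55.52)²) = √(950.150293 + 1099.724611) = 45.2755 km
D–F: √((-0.0182·111.32)² + (0.3928·55.52)²) = √(4.104773 + 475.600030) = 21.9022 km
D–G: √((0.1798·111.32)² + (0.3057·55.52)²) = √(400.613675 + 288.064534) = 26.2427 km
E–F: √((-0.2951·111.32)² + (-0.2045·55.52)²) = √(1079.157453 + 128.909683) = 34.7573 km
E–G: √((-0.0971·111.32)² + (-0.2916·55.52)²) = √(116.838199 + 262.104184) = 19.4664 km
F–G: √((0.1980·111.32)² + (-0.0871·55.52)²) = √(485.821551 + 23.384884) = 22.5656 km
Closest pair: C–F at 10.0471 km.

C and F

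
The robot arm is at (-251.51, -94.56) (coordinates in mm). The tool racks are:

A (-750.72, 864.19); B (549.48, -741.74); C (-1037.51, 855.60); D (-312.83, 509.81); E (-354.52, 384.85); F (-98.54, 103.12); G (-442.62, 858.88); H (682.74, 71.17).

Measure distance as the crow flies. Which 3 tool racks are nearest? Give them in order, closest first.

F, E, D

Distances from (-251.51, -94.56):
A: √((-499.21)² + (958.75)²) = √(249210.6241 + 919201.5625) = 1080.93 mm
B: √((800.99)² + (-647.18)²) = √(641584.9801 + 418841.9524) = 1029.77 mm
C: √((-786.00)² + (950.16)²) = √(617796.0000 + 902804.0256) = 1233.13 mm
D: √((-61.32)² + (604.37)²) = √(3760.1424 + 365263.0969) = 607.47 mm
E: √((-103.01)² + (479.41)²) = √(10611.0601 + 229833.9481) = 490.35 mm
F: √((152.97)² + (197.68)²) = √(23399.8209 + 39077.3824) = 249.95 mm
G: √((-191.11)² + (953.44)²) = √(36523.0321 + 909047.8336) = 972.40 mm
H: √((934.25)² + (165.73)²) = √(872823.0625 + 27466.4329) = 948.84 mm
Sorted: F (249.95 mm) < E (490.35 mm) < D (607.47 mm) < H (948.84 mm) < G (972.40 mm) < …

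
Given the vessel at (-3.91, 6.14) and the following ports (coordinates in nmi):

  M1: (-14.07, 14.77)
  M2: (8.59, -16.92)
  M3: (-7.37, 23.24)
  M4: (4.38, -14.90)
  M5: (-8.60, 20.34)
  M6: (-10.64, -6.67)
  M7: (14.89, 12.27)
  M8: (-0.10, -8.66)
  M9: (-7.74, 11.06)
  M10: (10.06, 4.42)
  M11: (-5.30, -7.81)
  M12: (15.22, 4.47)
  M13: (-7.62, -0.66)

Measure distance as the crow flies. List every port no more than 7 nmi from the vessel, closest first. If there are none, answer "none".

M9

Distances from (-3.91, 6.14):
M1: √((-10.16)² + (8.63)²) = √(103.2256 + 74.4769) = 13.33 nmi
M2: √((12.50)² + (-23.06)²) = √(156.2500 + 531.7636) = 26.23 nmi
M3: √((-3.46)² + (17.10)²) = √(11.9716 + 292.4100) = 17.45 nmi
M4: √((8.29)² + (-21.04)²) = √(68.7241 + 442.6816) = 22.61 nmi
M5: √((-4.69)² + (14.20)²) = √(21.9961 + 201.6400) = 14.95 nmi
M6: √((-6.73)² + (-12.81)²) = √(45.2929 + 164.0961) = 14.47 nmi
M7: √((18.80)² + (6.13)²) = √(353.4400 + 37.5769) = 19.77 nmi
M8: √((3.81)² + (-14.80)²) = √(14.5161 + 219.0400) = 15.28 nmi
M9: √((-3.83)² + (4.92)²) = √(14.6689 + 24.2064) = 6.24 nmi
M10: √((13.97)² + (-1.72)²) = √(195.1609 + 2.9584) = 14.08 nmi
M11: √((-1.39)² + (-13.95)²) = √(1.9321 + 194.6025) = 14.02 nmi
M12: √((19.13)² + (-1.67)²) = √(365.9569 + 2.7889) = 19.20 nmi
M13: √((-3.71)² + (-6.80)²) = √(13.7641 + 46.2400) = 7.75 nmi
Threshold 7 nmi: M9 (6.24 nmi) is within range.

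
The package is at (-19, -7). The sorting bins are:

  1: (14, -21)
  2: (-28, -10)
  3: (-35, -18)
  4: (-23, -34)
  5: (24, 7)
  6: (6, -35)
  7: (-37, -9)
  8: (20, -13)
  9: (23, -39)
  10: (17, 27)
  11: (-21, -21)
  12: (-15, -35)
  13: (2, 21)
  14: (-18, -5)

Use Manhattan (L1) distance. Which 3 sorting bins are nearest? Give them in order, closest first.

Distances from (-19, -7):
1: |33| + |-14| = 33 + 14 = 47
2: |-9| + |-3| = 9 + 3 = 12
3: |-16| + |-11| = 16 + 11 = 27
4: |-4| + |-27| = 4 + 27 = 31
5: |43| + |14| = 43 + 14 = 57
6: |25| + |-28| = 25 + 28 = 53
7: |-18| + |-2| = 18 + 2 = 20
8: |39| + |-6| = 39 + 6 = 45
9: |42| + |-32| = 42 + 32 = 74
10: |36| + |34| = 36 + 34 = 70
11: |-2| + |-14| = 2 + 14 = 16
12: |4| + |-28| = 4 + 28 = 32
13: |21| + |28| = 21 + 28 = 49
14: |1| + |2| = 1 + 2 = 3
Sorted: 14 (3) < 2 (12) < 11 (16) < 7 (20) < 3 (27) < …

14, 2, 11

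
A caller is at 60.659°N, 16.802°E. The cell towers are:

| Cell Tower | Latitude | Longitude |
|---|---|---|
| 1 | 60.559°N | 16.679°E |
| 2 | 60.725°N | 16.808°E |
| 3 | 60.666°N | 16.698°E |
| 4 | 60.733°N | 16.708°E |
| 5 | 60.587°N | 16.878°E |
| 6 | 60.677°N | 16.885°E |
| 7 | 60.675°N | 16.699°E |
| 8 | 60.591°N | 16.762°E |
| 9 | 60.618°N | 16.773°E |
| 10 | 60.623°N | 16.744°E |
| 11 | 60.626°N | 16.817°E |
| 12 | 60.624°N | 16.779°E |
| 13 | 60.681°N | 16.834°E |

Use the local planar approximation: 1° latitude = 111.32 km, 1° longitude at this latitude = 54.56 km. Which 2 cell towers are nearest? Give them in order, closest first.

13, 11

Distances from 60.659°N, 16.802°E:
1: 12.998 km
2: 7.354 km
3: 5.727 km
4: 9.704 km
5: 9.024 km
6: 4.952 km
7: 5.895 km
8: 7.878 km
9: 4.831 km
10: 5.106 km
11: 3.764 km
12: 4.093 km
13: 3.008 km
Sorted: 13 (3.008 km) < 11 (3.764 km) < 12 (4.093 km) < 9 (4.831 km) < …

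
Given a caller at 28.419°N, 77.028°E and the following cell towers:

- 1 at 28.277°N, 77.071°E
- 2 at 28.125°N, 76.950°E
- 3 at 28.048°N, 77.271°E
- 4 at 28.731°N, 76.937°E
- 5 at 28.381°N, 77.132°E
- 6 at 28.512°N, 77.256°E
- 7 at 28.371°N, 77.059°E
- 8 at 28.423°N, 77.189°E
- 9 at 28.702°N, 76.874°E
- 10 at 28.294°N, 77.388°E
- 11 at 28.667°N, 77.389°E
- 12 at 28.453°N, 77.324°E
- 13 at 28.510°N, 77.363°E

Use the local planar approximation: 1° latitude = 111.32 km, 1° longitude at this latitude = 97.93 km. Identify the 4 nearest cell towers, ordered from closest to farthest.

7, 5, 8, 1

Distances from 28.419°N, 77.028°E:
1: √((-0.142·111.32)² + (0.043·97.93)²) = √(249.87516 + 17.73244) = 16.359 km
2: √((-0.294·111.32)² + (-0.078·97.93)²) = √(1071.12722 + 58.34729) = 33.608 km
3: √((-0.371·111.32)² + (0.243·97.93)²) = √(1705.66687 + 566.29673) = 47.665 km
4: √((0.312·111.32)² + (-0.091·97.93)²) = √(1206.30071 + 79.41715) = 35.857 km
5: √((-0.038·111.32)² + (0.104·97.93)²) = √(17.89425 + 103.72852) = 11.028 km
6: √((0.093·111.32)² + (0.228·97.93)²) = √(107.17964 + 498.54137) = 24.611 km
7: √((-0.048·111.32)² + (0.031·97.93)²) = √(28.55150 + 9.21626) = 6.146 km
8: √((0.004·111.32)² + (0.161·97.93)²) = √(0.19827 + 248.58977) = 15.773 km
9: √((0.283·111.32)² + (-0.154·97.93)²) = √(992.47429 + 227.44320) = 34.927 km
10: √((-0.125·111.32)² + (0.360·97.93)²) = √(193.62722 + 1242.90092) = 37.902 km
11: √((0.248·111.32)² + (0.361·97.93)²) = √(762.16633 + 1249.81552) = 44.855 km
12: √((0.034·111.32)² + (0.296·97.93)²) = √(14.32532 + 840.26240) = 29.233 km
13: √((0.091·111.32)² + (0.335·97.93)²) = √(102.61933 + 1076.26972) = 34.335 km
Sorted: 7 (6.146 km) < 5 (11.028 km) < 8 (15.773 km) < 1 (16.359 km) < 6 (24.611 km) < 12 (29.233 km) < …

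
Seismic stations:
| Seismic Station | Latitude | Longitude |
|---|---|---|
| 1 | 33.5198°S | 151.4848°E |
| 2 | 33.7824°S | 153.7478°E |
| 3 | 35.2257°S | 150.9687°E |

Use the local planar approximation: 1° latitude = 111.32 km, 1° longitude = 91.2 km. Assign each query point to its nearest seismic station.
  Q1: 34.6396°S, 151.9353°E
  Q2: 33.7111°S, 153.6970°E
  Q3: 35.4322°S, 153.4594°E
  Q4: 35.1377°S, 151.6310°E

Q1→3; Q2→2; Q3→2; Q4→3

Q1 at 34.6396°S, 151.9353°E:
  1: √((1.1198·111.32)² + (-0.4505·91.2)²) = √(15539.152242 + 1688.026527) = 131.2523 km
  2: √((0.8572·111.32)² + (1.8125·91.2)²) = √(9105.645116 + 27324.090000) = 190.8658 km
  3: √((-0.5861·111.32)² + (-0.9666·91.2)²) = √(4256.864615 + 7771.113611) = 109.6721 km
  → nearest: 3 (109.6721 km)
Q2 at 33.7111°S, 153.6970°E:
  1: √((0.1913·111.32)² + (-2.2122·91.2)²) = √(453.499002 + 40704.127747) = 202.8734 km
  2: √((-0.0713·111.32)² + (0.0508·91.2)²) = √(62.997810 + 21.464318) = 9.1903 km
  3: √((-1.5146·111.32)² + (-2.7283·91.2)²) = √(28427.737746 + 61911.870135) = 300.5655 km
  → nearest: 2 (9.1903 km)
Q3 at 35.4322°S, 153.4594°E:
  1: √((1.9124·111.32)² + (-1.9746·91.2)²) = √(45321.457230 + 32430.074176) = 278.8396 km
  2: √((1.6498·111.32)² + (0.2884·91.2)²) = √(33729.429366 + 691.799412) = 185.5296 km
  3: √((0.2065·111.32)² + (-2.4907·91.2)²) = √(528.428834 + 51597.958415) = 228.3120 km
  → nearest: 2 (185.5296 km)
Q4 at 35.1377°S, 151.6310°E:
  1: √((1.6179·111.32)² + (-0.1462·91.2)²) = √(32437.677027 + 177.780622) = 180.5975 km
  2: √((1.3553·111.32)² + (2.1168·91.2)²) = √(22762.359177 + 37269.136481) = 245.0133 km
  3: √((-0.0880·111.32)² + (-0.6623·91.2)²) = √(95.964751 + 3648.372611) = 61.1910 km
  → nearest: 3 (61.1910 km)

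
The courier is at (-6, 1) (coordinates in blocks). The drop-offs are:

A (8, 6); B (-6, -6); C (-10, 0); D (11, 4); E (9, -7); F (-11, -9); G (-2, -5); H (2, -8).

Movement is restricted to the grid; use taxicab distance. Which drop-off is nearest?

Distances from (-6, 1):
A: 19 blocks
B: 7 blocks
C: 5 blocks
D: 20 blocks
E: 23 blocks
F: 15 blocks
G: 10 blocks
H: 17 blocks
Minimum: C at 5 blocks.

C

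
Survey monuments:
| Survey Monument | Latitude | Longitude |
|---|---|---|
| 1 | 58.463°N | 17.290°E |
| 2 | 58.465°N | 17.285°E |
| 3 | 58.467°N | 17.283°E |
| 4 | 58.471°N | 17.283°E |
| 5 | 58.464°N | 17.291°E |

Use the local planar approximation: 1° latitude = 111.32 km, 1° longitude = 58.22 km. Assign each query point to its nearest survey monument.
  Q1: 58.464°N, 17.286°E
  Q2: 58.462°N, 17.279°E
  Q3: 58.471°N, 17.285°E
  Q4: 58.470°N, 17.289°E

Q1→2; Q2→2; Q3→4; Q4→4

Q1 at 58.464°N, 17.286°E:
  1: 0.258119 km
  2: 0.125625 km
  3: 0.376876 km
  4: 0.798574 km
  5: 0.291100 km
  → nearest: 2 (0.125625 km)
Q2 at 58.462°N, 17.279°E:
  1: 0.650023 km
  2: 0.483274 km
  3: 0.603355 km
  4: 1.028590 km
  5: 0.733257 km
  → nearest: 2 (0.483274 km)
Q3 at 58.471°N, 17.285°E:
  1: 0.936929 km
  2: 0.667920 km
  3: 0.460253 km
  4: 0.116440 km
  5: 0.853955 km
  → nearest: 4 (0.116440 km)
Q4 at 58.470°N, 17.289°E:
  1: 0.781412 km
  2: 0.603355 km
  3: 0.483274 km
  4: 0.366629 km
  5: 0.677994 km
  → nearest: 4 (0.366629 km)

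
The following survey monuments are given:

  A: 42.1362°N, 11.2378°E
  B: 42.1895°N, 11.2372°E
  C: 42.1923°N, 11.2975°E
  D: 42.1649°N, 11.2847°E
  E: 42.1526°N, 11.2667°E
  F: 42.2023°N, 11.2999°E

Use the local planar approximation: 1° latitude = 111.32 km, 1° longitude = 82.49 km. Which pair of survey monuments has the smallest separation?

C and F

Pairwise distances:
A–B: √((0.0533·111.32)² + (-0.0006·82.49)²) = √(35.204713 + 0.002450) = 5.9336 km
A–C: √((0.0561·111.32)² + (0.0597·82.49)²) = √(39.000674 + 24.252207) = 7.9532 km
A–D: √((0.0287·111.32)² + (0.0469·82.49)²) = √(10.207284 + 14.967466) = 5.0174 km
A–E: √((0.0164·111.32)² + (0.0289·82.49)²) = √(3.332991 + 5.683270) = 3.0027 km
A–F: √((0.0661·111.32)² + (0.0621·82.49)²) = √(54.143872 + 26.241328) = 8.9658 km
B–C: √((0.0028·111.32)² + (0.0603·82.49)²) = √(0.097154 + 24.742138) = 4.9839 km
B–D: √((-0.0246·111.32)² + (0.0475·82.49)²) = √(7.499229 + 15.352879) = 4.7804 km
B–E: √((-0.0369·111.32)² + (0.0295·82.49)²) = √(16.873265 + 5.921703) = 4.7744 km
B–F: √((0.0128·111.32)² + (0.0627·82.49)²) = √(2.030329 + 26.750856) = 5.3648 km
C–D: √((-0.0274·111.32)² + (-0.0128·82.49)²) = √(9.303525 + 1.114866) = 3.2278 km
C–E: √((-0.0397·111.32)² + (-0.0308·82.49)²) = √(19.531132 + 6.455116) = 5.0977 km
C–F: √((0.0100·111.32)² + (0.0024·82.49)²) = √(1.239214 + 0.039194) = 1.1307 km
D–E: √((-0.0123·111.32)² + (-0.0180·82.49)²) = √(1.874807 + 2.204690) = 2.0198 km
D–F: √((0.0374·111.32)² + (0.0152·82.49)²) = √(17.333633 + 1.572135) = 4.3481 km
E–F: √((0.0497·111.32)² + (0.0332·82.49)²) = √(30.609707 + 7.500302) = 6.1733 km
Closest pair: C–F at 1.1307 km.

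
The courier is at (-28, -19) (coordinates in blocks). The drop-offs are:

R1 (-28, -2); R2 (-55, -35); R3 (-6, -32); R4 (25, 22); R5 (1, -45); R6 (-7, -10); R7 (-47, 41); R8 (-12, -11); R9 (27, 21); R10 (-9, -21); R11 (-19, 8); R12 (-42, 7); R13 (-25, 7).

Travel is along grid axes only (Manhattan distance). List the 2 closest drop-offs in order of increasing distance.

R1, R10

Distances from (-28, -19):
R1: 17 blocks
R2: 43 blocks
R3: 35 blocks
R4: 94 blocks
R5: 55 blocks
R6: 30 blocks
R7: 79 blocks
R8: 24 blocks
R9: 95 blocks
R10: 21 blocks
R11: 36 blocks
R12: 40 blocks
R13: 29 blocks
Sorted: R1 (17 blocks) < R10 (21 blocks) < R8 (24 blocks) < R13 (29 blocks) < …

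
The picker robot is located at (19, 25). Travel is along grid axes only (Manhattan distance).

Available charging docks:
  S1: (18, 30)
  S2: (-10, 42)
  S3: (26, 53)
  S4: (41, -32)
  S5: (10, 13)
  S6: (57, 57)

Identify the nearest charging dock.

S1

Distances from (19, 25):
S1: |-1| + |5| = 1 + 5 = 6
S2: |-29| + |17| = 29 + 17 = 46
S3: |7| + |28| = 7 + 28 = 35
S4: |22| + |-57| = 22 + 57 = 79
S5: |-9| + |-12| = 9 + 12 = 21
S6: |38| + |32| = 38 + 32 = 70
Minimum: S1 at 6.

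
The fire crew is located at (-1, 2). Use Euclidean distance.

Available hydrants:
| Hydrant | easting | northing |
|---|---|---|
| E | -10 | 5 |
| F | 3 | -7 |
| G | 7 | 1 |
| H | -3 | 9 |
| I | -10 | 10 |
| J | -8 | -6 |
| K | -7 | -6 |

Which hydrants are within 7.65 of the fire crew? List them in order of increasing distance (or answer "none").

H

Distances from (-1, 2):
E: √((-9)² + (3)²) = √(81.000 + 9.000) = 9.5
F: √((4)² + (-9)²) = √(16.000 + 81.000) = 9.8
G: √((8)² + (-1)²) = √(64.000 + 1.000) = 8.1
H: √((-2)² + (7)²) = √(4.000 + 49.000) = 7.3
I: √((-9)² + (8)²) = √(81.000 + 64.000) = 12.0
J: √((-7)² + (-8)²) = √(49.000 + 64.000) = 10.6
K: √((-6)² + (-8)²) = √(36.000 + 64.000) = 10.0
Threshold 7.65: H (7.3) is within range.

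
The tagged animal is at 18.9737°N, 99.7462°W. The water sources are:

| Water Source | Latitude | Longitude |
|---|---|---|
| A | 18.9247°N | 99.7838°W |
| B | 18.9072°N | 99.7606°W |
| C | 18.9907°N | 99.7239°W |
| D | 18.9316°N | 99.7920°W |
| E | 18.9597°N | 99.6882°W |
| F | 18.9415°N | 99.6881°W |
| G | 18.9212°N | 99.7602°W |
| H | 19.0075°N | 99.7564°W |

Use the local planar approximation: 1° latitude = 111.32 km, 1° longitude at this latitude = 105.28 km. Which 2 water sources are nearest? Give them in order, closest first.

C, H

Distances from 18.9737°N, 99.7462°W:
A: √((-0.0490·111.32)² + (-0.0376·105.28)²) = √(29.753534 + 15.669944) = 6.7397 km
B: √((-0.0665·111.32)² + (-0.0144·105.28)²) = √(54.801152 + 2.298353) = 7.5564 km
C: √((0.0170·111.32)² + (0.0223·105.28)²) = √(3.581329 + 5.511902) = 3.0155 km
D: √((-0.0421·111.32)² + (-0.0458·105.28)²) = √(21.963957 + 23.249987) = 6.7241 km
E: √((-0.0140·111.32)² + (0.0580·105.28)²) = √(2.428860 + 37.286167) = 6.3020 km
F: √((-0.0322·111.32)² + (0.0581·105.28)²) = √(12.848669 + 37.414851) = 7.0897 km
G: √((-0.0525·111.32)² + (-0.0140·105.28)²) = √(34.155842 + 2.172440) = 6.0273 km
H: √((0.0338·111.32)² + (-0.0102·105.28)²) = √(14.157279 + 1.153167) = 3.9129 km
Sorted: C (3.0155 km) < H (3.9129 km) < G (6.0273 km) < E (6.3020 km) < …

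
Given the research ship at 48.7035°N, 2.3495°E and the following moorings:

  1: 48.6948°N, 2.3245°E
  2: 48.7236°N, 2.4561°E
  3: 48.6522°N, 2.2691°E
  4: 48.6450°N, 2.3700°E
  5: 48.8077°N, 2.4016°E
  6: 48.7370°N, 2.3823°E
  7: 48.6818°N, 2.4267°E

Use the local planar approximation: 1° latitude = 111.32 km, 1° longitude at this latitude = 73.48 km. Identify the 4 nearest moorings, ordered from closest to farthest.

Distances from 48.7035°N, 2.3495°E:
1: √((-0.0087·111.32)² + (-0.0250·73.48)²) = √(0.937961 + 3.374569) = 2.0767 km
2: √((0.0201·111.32)² + (0.1066·73.48)²) = √(5.006549 + 61.355388) = 8.1463 km
3: √((-0.0513·111.32)² + (-0.0804·73.48)²) = √(32.612277 + 34.902006) = 8.2167 km
4: √((-0.0585·111.32)² + (0.0205·73.48)²) = √(42.409009 + 2.269060) = 6.6842 km
5: √((0.1042·111.32)² + (0.0521·73.48)²) = √(134.549421 + 14.655942) = 12.2150 km
6: √((0.0335·111.32)² + (0.0328·73.48)²) = √(13.907082 + 5.808794) = 4.4403 km
7: √((-0.0217·111.32)² + (0.0772·73.48)²) = √(5.835336 + 32.179026) = 6.1656 km
Sorted: 1 (2.0767 km) < 6 (4.4403 km) < 7 (6.1656 km) < 4 (6.6842 km) < 2 (8.1463 km) < 3 (8.2167 km) < …

1, 6, 7, 4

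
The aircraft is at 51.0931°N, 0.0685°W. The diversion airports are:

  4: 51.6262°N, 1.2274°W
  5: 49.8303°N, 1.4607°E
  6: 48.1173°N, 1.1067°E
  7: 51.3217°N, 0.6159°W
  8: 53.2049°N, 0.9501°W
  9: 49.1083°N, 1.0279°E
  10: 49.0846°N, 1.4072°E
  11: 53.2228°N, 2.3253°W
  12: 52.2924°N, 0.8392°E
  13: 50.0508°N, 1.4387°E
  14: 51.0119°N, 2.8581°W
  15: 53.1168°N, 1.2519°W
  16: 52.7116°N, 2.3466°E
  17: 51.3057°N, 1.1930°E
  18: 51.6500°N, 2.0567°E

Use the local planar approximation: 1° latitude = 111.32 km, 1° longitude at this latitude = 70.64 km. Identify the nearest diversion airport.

Distances from 51.0931°N, 0.0685°W:
4: √((0.5331·111.32)² + (-1.1589·70.64)²) = √(3521.792469 + 6701.828451) = 101.1119 km
5: √((-1.2628·111.32)² + (1.5292·70.64)²) = √(19761.301385 + 11668.901123) = 177.2857 km
6: √((-2.9758·111.32)² + (1.1752·70.64)²) = √(109737.199858 + 6891.677508) = 341.5097 km
7: √((0.2286·111.32)² + (-0.5474·70.64)²) = √(647.588082 + 1495.240209) = 46.2907 km
8: √((2.1118·111.32)² + (-0.8816·70.64)²) = √(55265.228043 + 3878.328076) = 243.1945 km
9: √((-1.9848·111.32)² + (1.0964·70.64)²) = √(48817.990423 + 5998.455410) = 234.1291 km
10: √((-2.0085·111.32)² + (1.4757·70.64)²) = √(49990.797774 + 10866.696451) = 246.6931 km
11: √((2.1297·111.32)² + (-2.2568·70.64)²) = √(56206.074812 + 25414.848632) = 285.6938 km
12: √((1.1993·111.32)² + (0.9077·70.64)²) = √(17823.872329 + 4111.365167) = 148.1055 km
13: √((-1.0423·111.32)² + (1.5072·70.64)²) = √(13462.690784 + 11335.564489) = 157.4746 km
14: √((-0.0812·111.32)² + (-2.7896·70.64)²) = √(81.706847 + 38831.596824) = 197.2646 km
15: √((2.0237·111.32)² + (-1.1834·70.64)²) = √(50750.305242 + 6988.186889) = 240.2884 km
16: √((1.6185·111.32)² + (2.4151·70.64)²) = √(32461.740585 + 29105.268964) = 248.1270 km
17: √((0.2126·111.32)² + (1.2615·70.64)²) = √(560.109470 + 7941.012705) = 92.2015 km
18: √((0.5569·111.32)² + (2.1252·70.64)²) = √(3843.269427 + 22537.253808) = 162.4208 km
Minimum: 7 at 46.2907 km.

7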